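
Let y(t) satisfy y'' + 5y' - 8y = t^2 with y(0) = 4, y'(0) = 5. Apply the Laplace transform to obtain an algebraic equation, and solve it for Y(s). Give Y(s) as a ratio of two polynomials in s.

Y(s) = (4*s^4 + 25*s^3 + 2)/(s^5 + 5*s^4 - 8*s^3)

Laplace-transform each side.
Using L{y''} = s^2 Y - s·y(0) - y'(0) and L{y'} = sY - y(0), with y(0) = 4, y'(0) = 5, the left side becomes (s^2 + 5*s - 8)Y - (4*s + 25).
The right side is L{t^2} = 2/s^3.
So (s^2 + 5*s - 8)Y = 2/s^3 + (4*s + 25).
Isolate Y and clear denominators.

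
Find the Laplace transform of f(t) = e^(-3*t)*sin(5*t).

5/((s + 3)^2 + 25)

L{sin(5t)} = 5/(s^2 + 25).
By the first shifting theorem, multiplying by e^(-3t) replaces s with s + 3.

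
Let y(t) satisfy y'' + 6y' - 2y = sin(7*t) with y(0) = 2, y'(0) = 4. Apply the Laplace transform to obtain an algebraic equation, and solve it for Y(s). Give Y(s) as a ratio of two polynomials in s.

Y(s) = (2*s^3 + 16*s^2 + 98*s + 791)/(s^4 + 6*s^3 + 47*s^2 + 294*s - 98)

Apply the Laplace transform to the equation.
Using L{y''} = s^2 Y - s·y(0) - y'(0) and L{y'} = sY - y(0), with y(0) = 2, y'(0) = 4, the left side becomes (s^2 + 6*s - 2)Y - (2*s + 16).
The right side is L{sin(7*t)} = 7/(s^2 + 49).
So (s^2 + 6*s - 2)Y = 7/(s^2 + 49) + (2*s + 16).
Divide through and combine into a single rational function.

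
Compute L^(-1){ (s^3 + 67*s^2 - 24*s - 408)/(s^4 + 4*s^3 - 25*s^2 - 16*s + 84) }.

Factor the denominator: s^4 + 4*s^3 - 25*s^2 - 16*s + 84 = (s - 3)*(s - 2)*(s + 2)*(s + 7).
Partial fraction decomposition gives [5/(s - 2)] + [-1/(s + 2)] + [3/(s - 3)] + [-6/(s + 7)].
Invert each term: 5/(s - 2) ↔ 5e^(2t); -1/(s + 2) ↔ -e^(-2t); 3/(s - 3) ↔ 3e^(3t); -6/(s + 7) ↔ -6e^(-7t).

3*exp(3*t) + 5*exp(2*t) - exp(-2*t) - 6*exp(-7*t)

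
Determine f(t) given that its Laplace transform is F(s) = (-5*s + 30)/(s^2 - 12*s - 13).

f(t) = -5*exp(6*t)*cosh(7*t)

Rewrite the denominator: s^2 - 12*s - 13 = (s - 6)^2 - 49.
The form in (s - 6) signals a first-shifting-theorem factor e^(6t).
Since L{cosh(7t)} = s/(s^2 - 49), the inverse is e^(6*t)*cosh(7*t), scaled by -5.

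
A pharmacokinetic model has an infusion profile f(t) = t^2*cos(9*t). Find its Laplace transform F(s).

F(s) = 2*s*(s^2 - 243)/(s^2 + 81)^3

L{cos(9t)} = s/(s^2 + 81).
Then apply L{t^2·g(t)} = (-1)^2 d^2/ds^2[G(s)] with G(s) = s/(s^2 + 81):
differentiating 2 times and applying the sign gives 2*s*(s^2 - 243)/(s^2 + 81)^3.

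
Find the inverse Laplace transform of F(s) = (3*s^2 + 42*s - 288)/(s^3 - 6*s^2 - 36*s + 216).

Factor the denominator: s^3 - 6*s^2 - 36*s + 216 = (s - 6)^2*(s + 6).
Partial fraction decomposition gives [6/(s - 6)] + [6/(s - 6)^2] + [-3/(s + 6)].
Invert each term: 6/(s - 6) ↔ 6e^(6t); 6/(s - 6)^2 ↔ 6t·e^(6t); -3/(s + 6) ↔ -3e^(-6t).

6*t*exp(6*t) + 6*exp(6*t) - 3*exp(-6*t)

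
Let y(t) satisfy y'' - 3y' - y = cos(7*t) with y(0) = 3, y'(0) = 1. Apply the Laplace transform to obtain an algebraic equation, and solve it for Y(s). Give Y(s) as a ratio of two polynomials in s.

Take the Laplace transform of both sides.
The derivative rules (L{y''} = s^2 Y - s·y(0) - y'(0) and L{y'} = sY - y(0), with y(0) = 3, y'(0) = 1) turn the left side into (s^2 - 3*s - 1)Y - (3*s - 8).
The right side is L{cos(7*t)} = s/(s^2 + 49).
So (s^2 - 3*s - 1)Y = s/(s^2 + 49) + (3*s - 8).
Solve for Y(s) and write it as one ratio of polynomials.

Y(s) = (3*s^3 - 8*s^2 + 148*s - 392)/(s^4 - 3*s^3 + 48*s^2 - 147*s - 49)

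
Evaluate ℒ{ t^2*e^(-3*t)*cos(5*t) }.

2*(s + 3)*(s^2 + 6*s - 66)/(s^2 + 6*s + 34)^3

L{cos(5t)} = s/(s^2 + 25).
Multiplying by e^(-3t) shifts s → s + 3, so L{e^(-3*t)*cos(5*t)} = (s + 3)/((s + 3)^2 + 25).
Then apply L{t^2·g(t)} = (-1)^2 d^2/ds^2[G(s)] with G(s) = (s + 3)/((s + 3)^2 + 25):
differentiating 2 times and applying the sign gives 2*(s + 3)*(s^2 + 6*s - 66)/(s^2 + 6*s + 34)^3.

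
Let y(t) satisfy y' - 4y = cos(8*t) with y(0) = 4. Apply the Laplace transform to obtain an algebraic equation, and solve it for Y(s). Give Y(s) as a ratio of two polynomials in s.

Laplace-transform each side.
Using L{y'} = sY - y(0) = sY - 4, the left side becomes (s - 4)Y - (4).
The right side is L{cos(8*t)} = s/(s^2 + 64).
So (s - 4)Y = s/(s^2 + 64) + (4).
Solve for Y(s) and write it as one ratio of polynomials.

Y(s) = (4*s^2 + s + 256)/(s^3 - 4*s^2 + 64*s - 256)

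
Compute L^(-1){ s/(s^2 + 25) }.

Since L{cos(5t)} = s/(s^2 + 25), the inverse is cos(5*t).

cos(5*t)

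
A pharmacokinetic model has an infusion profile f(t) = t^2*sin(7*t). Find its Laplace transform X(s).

L{sin(7t)} = 7/(s^2 + 49).
Then apply L{t^2·g(t)} = (-1)^2 d^2/ds^2[G(s)] with G(s) = 7/(s^2 + 49):
differentiating 2 times and applying the sign gives 14*(3*s^2 - 49)/(s^2 + 49)^3.

X(s) = 14*(3*s^2 - 49)/(s^2 + 49)^3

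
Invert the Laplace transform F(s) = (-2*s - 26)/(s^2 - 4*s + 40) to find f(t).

f(t) = -5*exp(2*t)*sin(6*t) - 2*exp(2*t)*cos(6*t)

Complete the square in the denominator: s^2 - 4*s + 40 = (s - 2)^2 + 6^2.
Split the numerator to match: -2*s - 26 = -2·(s - 2) - 5·6.
Invert each term: -2·(s - 2)/((s - 2)^2 + 36) ↔ -2e^(2t)cos(6t); -5·6/((s - 2)^2 + 36) ↔ -5e^(2t)sin(6t).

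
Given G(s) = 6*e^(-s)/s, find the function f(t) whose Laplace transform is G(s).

f(t) = Heaviside(t - 1)*(6)

The factor e^(-s) signals a time shift by c = 1 (second shifting theorem).
L{6} = 6/s, so L^-1{6/s} = 6.
Hence the inverse is u(t - 1) times that function evaluated at t - 1.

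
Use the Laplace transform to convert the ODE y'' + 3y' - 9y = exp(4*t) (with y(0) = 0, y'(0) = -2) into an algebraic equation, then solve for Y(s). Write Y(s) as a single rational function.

Y(s) = (-2*s + 9)/(s^3 - s^2 - 21*s + 36)

Take the Laplace transform of both sides.
Using L{y''} = s^2 Y - s·y(0) - y'(0) and L{y'} = sY - y(0), with y(0) = 0, y'(0) = -2, the left side becomes (s^2 + 3*s - 9)Y - (-2).
The right side is L{exp(4*t)} = 1/(s - 4).
So (s^2 + 3*s - 9)Y = 1/(s - 4) + (-2).
Divide through and combine into a single rational function.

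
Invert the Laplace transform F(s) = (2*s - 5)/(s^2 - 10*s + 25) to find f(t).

f(t) = 5*t*exp(5*t) + 2*exp(5*t)

Factor the denominator: s^2 - 10*s + 25 = (s - 5)^2.
Partial fraction decomposition gives [2/(s - 5)] + [5/(s - 5)^2].
Invert each term: 2/(s - 5) ↔ 2e^(5t); 5/(s - 5)^2 ↔ 5t·e^(5t).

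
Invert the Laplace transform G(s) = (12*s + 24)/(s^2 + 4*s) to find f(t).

f(t) = 6 + 6*exp(-4*t)

Factor the denominator: s^2 + 4*s = s*(s + 4).
Partial fraction decomposition gives [6/(s + 4)] + [6/s].
Invert each term: 6/(s + 4) ↔ 6e^(-4t); 6/(s - 0) ↔ 6e^(0t).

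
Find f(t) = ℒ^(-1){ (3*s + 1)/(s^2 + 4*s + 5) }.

f(t) = -5*exp(-2*t)*sin(t) + 3*exp(-2*t)*cos(t)

Complete the square in the denominator: s^2 + 4*s + 5 = (s + 2)^2 + 1^2.
Split the numerator to match: 3*s + 1 = 3·(s + 2) - 5·1.
Invert each term: 3·(s + 2)/((s + 2)^2 + 1) ↔ 3e^(-2t)cos(t); -5·1/((s + 2)^2 + 1) ↔ -5e^(-2t)sin(t).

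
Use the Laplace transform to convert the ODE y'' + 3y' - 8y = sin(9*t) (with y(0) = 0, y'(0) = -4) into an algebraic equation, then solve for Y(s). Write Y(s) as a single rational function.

Laplace-transform each side.
Using L{y''} = s^2 Y - s·y(0) - y'(0) and L{y'} = sY - y(0), with y(0) = 0, y'(0) = -4, the left side becomes (s^2 + 3*s - 8)Y - (-4).
The right side is L{sin(9*t)} = 9/(s^2 + 81).
So (s^2 + 3*s - 8)Y = 9/(s^2 + 81) + (-4).
Solve for Y(s) and write it as one ratio of polynomials.

Y(s) = (-4*s^2 - 315)/(s^4 + 3*s^3 + 73*s^2 + 243*s - 648)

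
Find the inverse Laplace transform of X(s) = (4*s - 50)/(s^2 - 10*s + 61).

-5*exp(5*t)*sin(6*t) + 4*exp(5*t)*cos(6*t)

Complete the square in the denominator: s^2 - 10*s + 61 = (s - 5)^2 + 6^2.
Split the numerator to match: 4*s - 50 = 4·(s - 5) - 5·6.
Invert each term: 4·(s - 5)/((s - 5)^2 + 36) ↔ 4e^(5t)cos(6t); -5·6/((s - 5)^2 + 36) ↔ -5e^(5t)sin(6t).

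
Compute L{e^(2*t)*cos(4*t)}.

L{cos(4t)} = s/(s^2 + 16).
By the first shifting theorem, multiplying by e^(2t) replaces s with s - 2.

(s - 2)/((s - 2)^2 + 16)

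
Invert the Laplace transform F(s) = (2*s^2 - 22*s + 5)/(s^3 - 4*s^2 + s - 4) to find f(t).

Factor the denominator: s^3 - 4*s^2 + s - 4 = (s - 4)*(s^2 + 1).
Partial fraction decomposition gives [-3/(s - 4)] + [5*s/(s^2 + 1)] + [-2/(s^2 + 1)].
Invert each term: -3/(s - 4) ↔ -3e^(4t); 5·s/(s^2 + 1) ↔ 5cos(t); -2·1/(s^2 + 1) ↔ -2sin(t).

f(t) = -3*exp(4*t) - 2*sin(t) + 5*cos(t)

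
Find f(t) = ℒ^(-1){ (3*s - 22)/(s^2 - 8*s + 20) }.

f(t) = -5*exp(4*t)*sin(2*t) + 3*exp(4*t)*cos(2*t)

Complete the square in the denominator: s^2 - 8*s + 20 = (s - 4)^2 + 2^2.
Split the numerator to match: 3*s - 22 = 3·(s - 4) - 5·2.
Invert each term: 3·(s - 4)/((s - 4)^2 + 4) ↔ 3e^(4t)cos(2t); -5·2/((s - 4)^2 + 4) ↔ -5e^(4t)sin(2t).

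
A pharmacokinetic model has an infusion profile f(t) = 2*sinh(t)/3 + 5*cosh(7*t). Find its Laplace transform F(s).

Apply the Laplace transform termwise.
(5)·[L{cosh(7t)} = s/(s^2 - 49)]; (2/3)·[L{sinh(t)} = 1/(s^2 - 1)].

F(s) = 5*s/(s^2 - 49) + 2/(3*(s^2 - 1))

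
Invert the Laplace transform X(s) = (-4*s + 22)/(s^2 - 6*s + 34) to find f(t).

Complete the square in the denominator: s^2 - 6*s + 34 = (s - 3)^2 + 5^2.
Split the numerator to match: -4*s + 22 = -4·(s - 3) + 2·5.
Invert each term: -4·(s - 3)/((s - 3)^2 + 25) ↔ -4e^(3t)cos(5t); 2·5/((s - 3)^2 + 25) ↔ 2e^(3t)sin(5t).

f(t) = 2*exp(3*t)*sin(5*t) - 4*exp(3*t)*cos(5*t)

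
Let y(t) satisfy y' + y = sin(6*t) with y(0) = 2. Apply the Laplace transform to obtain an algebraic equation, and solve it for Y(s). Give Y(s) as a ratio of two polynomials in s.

Laplace-transform each side.
With L{y'} = sY - y(0) = sY - 2: the LHS transforms to (s + 1)Y - (2).
The right side is L{sin(6*t)} = 6/(s^2 + 36).
So (s + 1)Y = 6/(s^2 + 36) + (2).
Solve for Y(s) and write it as one ratio of polynomials.

Y(s) = (2*s^2 + 78)/(s^3 + s^2 + 36*s + 36)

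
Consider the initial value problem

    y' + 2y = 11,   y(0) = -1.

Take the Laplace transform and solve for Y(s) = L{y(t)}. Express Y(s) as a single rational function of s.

Transform both sides with L{·}.
With L{y'} = sY - y(0) = sY - (-1): the LHS transforms to (s + 2)Y - (-1).
The right side is L{11} = 11/s.
So (s + 2)Y = 11/s + (-1).
Isolate Y and clear denominators.

Y(s) = (-s + 11)/(s^2 + 2*s)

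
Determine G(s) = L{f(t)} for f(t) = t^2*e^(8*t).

G(s) = 2/(s - 8)^3

L{e^(8t)} = 1/(s - 8).
Then apply L{t^2·g(t)} = (-1)^2 d^2/ds^2[H(s)] with H(s) = 1/(s - 8):
differentiating 2 times and applying the sign gives 2/(s - 8)^3.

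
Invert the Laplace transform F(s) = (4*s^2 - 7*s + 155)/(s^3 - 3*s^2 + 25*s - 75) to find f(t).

f(t) = 5*exp(3*t) - 2*sin(5*t) - cos(5*t)

Factor the denominator: s^3 - 3*s^2 + 25*s - 75 = (s - 3)*(s^2 + 25).
Partial fraction decomposition gives [5/(s - 3)] + [-s/(s^2 + 25)] + [-10/(s^2 + 25)].
Invert each term: 5/(s - 3) ↔ 5e^(3t); -1·s/(s^2 + 25) ↔ -cos(5t); -2·5/(s^2 + 25) ↔ -2sin(5t).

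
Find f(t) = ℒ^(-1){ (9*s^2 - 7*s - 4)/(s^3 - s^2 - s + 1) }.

Factor the denominator: s^3 - s^2 - s + 1 = (s - 1)^2*(s + 1).
Partial fraction decomposition gives [6/(s - 1)] + [-1/(s - 1)^2] + [3/(s + 1)].
Invert each term: 6/(s - 1) ↔ 6e^(t); -1/(s - 1)^2 ↔ -t·e^(t); 3/(s + 1) ↔ 3e^(-t).

f(t) = -t*exp(t) + 6*exp(t) + 3*exp(-t)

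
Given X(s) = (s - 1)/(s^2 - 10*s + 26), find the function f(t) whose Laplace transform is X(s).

f(t) = 4*exp(5*t)*sin(t) + exp(5*t)*cos(t)

Complete the square in the denominator: s^2 - 10*s + 26 = (s - 5)^2 + 1^2.
Split the numerator to match: s - 1 = 1·(s - 5) + 4·1.
Invert each term: 1·(s - 5)/((s - 5)^2 + 1) ↔ e^(5t)cos(t); 4·1/((s - 5)^2 + 1) ↔ 4e^(5t)sin(t).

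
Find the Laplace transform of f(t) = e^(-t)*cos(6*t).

(s + 1)/((s + 1)^2 + 36)

L{cos(6t)} = s/(s^2 + 36).
By the first shifting theorem, multiplying by e^(-t) replaces s with s + 1.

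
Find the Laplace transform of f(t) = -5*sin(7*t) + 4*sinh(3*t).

The transform is linear, so treat each term independently.
(-5)·[L{sin(7t)} = 7/(s^2 + 49)]; (4)·[L{sinh(3t)} = 3/(s^2 - 9)].

-35/(s^2 + 49) + 12/(s^2 - 9)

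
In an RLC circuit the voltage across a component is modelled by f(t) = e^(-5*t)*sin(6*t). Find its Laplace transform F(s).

F(s) = 6/((s + 5)^2 + 36)

L{sin(6t)} = 6/(s^2 + 36).
By the first shifting theorem, multiplying by e^(-5t) replaces s with s + 5.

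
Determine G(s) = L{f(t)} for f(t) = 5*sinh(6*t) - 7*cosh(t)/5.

The transform is linear, so treat each term independently.
(-7/5)·[L{cosh(t)} = s/(s^2 - 1)]; (5)·[L{sinh(6t)} = 6/(s^2 - 36)].

G(s) = -7*s/(5*(s^2 - 1)) + 30/(s^2 - 36)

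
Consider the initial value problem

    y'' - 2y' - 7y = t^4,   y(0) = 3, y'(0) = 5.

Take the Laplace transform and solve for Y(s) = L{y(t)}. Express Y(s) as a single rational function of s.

Apply the Laplace transform to the equation.
Using L{y''} = s^2 Y - s·y(0) - y'(0) and L{y'} = sY - y(0), with y(0) = 3, y'(0) = 5, the left side becomes (s^2 - 2*s - 7)Y - (3*s - 1).
The right side is L{t^4} = 24/s^5.
So (s^2 - 2*s - 7)Y = 24/s^5 + (3*s - 1).
Divide through and combine into a single rational function.

Y(s) = (3*s^6 - s^5 + 24)/(s^7 - 2*s^6 - 7*s^5)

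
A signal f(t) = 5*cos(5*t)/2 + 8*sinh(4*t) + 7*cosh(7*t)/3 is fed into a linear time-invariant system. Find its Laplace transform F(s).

F(s) = 5*s/(2*(s^2 + 25)) + 7*s/(3*(s^2 - 49)) + 32/(s^2 - 16)

By linearity of the Laplace transform, transform each term separately.
(5/2)·[L{cos(5t)} = s/(s^2 + 25)]; (7/3)·[L{cosh(7t)} = s/(s^2 - 49)]; (8)·[L{sinh(4t)} = 4/(s^2 - 16)].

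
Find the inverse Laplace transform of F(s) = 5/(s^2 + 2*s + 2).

Rewrite the denominator: s^2 + 2*s + 2 = (s + 1)^2 + 1.
The form in (s + 1) signals a first-shifting-theorem factor e^(-t).
Since L{sin(t)} = 1/(s^2 + 1), the inverse is e^(-t)*sin(t), scaled by 5.

5*exp(-t)*sin(t)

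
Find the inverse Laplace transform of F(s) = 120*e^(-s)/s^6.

The factor e^(-s) signals a time shift by c = 1 (second shifting theorem).
L{t^5} = 5!/s^6 = 120/s^6, so L^-1{120/s^6} = t^5.
Hence the inverse is u(t - 1) times that function evaluated at t - 1.

Heaviside(t - 1)*((t - 1)^5)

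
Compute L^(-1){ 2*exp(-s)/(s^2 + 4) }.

The factor e^(-s) signals a time shift by c = 1 (second shifting theorem).
L{sin(2t)} = 2/(s^2 + 4), so L^-1{2/(s^2 + 4)} = sin(2*t).
Hence the inverse is u(t - 1) times that function evaluated at t - 1.

Heaviside(t - 1)*(sin(2*t - 2))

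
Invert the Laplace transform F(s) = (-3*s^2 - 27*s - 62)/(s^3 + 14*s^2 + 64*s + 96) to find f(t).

Factor the denominator: s^3 + 14*s^2 + 64*s + 96 = (s + 4)^2*(s + 6).
Partial fraction decomposition gives [-1/(s + 4)] + [-1/(s + 4)^2] + [-2/(s + 6)].
Invert each term: -1/(s + 4) ↔ -e^(-4t); -1/(s + 4)^2 ↔ -t·e^(-4t); -2/(s + 6) ↔ -2e^(-6t).

f(t) = -t*exp(-4*t) - exp(-4*t) - 2*exp(-6*t)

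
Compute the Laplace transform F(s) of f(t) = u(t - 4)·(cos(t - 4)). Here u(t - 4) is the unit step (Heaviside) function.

By the second shifting theorem, L{u(t - c)·g(t - c)} = e^(-cs)·G(s) with c = 4 and G(s) = L{g(t)}.
L{cos(t)} = s/(s^2 + 1).

F(s) = s*exp(-4*s)/(s^2 + 1)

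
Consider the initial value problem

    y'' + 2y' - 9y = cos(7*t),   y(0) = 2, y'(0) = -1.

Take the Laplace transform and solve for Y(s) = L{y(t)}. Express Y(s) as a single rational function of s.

Laplace-transform each side.
With L{y''} = s^2 Y - s·y(0) - y'(0) and L{y'} = sY - y(0), with y(0) = 2, y'(0) = -1: the LHS transforms to (s^2 + 2*s - 9)Y - (2*s + 3).
The right side is L{cos(7*t)} = s/(s^2 + 49).
So (s^2 + 2*s - 9)Y = s/(s^2 + 49) + (2*s + 3).
Solve for Y(s) and write it as one ratio of polynomials.

Y(s) = (2*s^3 + 3*s^2 + 99*s + 147)/(s^4 + 2*s^3 + 40*s^2 + 98*s - 441)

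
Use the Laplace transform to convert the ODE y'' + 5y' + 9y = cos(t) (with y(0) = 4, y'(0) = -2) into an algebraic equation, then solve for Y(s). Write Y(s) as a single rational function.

Y(s) = (4*s^3 + 18*s^2 + 5*s + 18)/(s^4 + 5*s^3 + 10*s^2 + 5*s + 9)

Transform both sides with L{·}.
With L{y''} = s^2 Y - s·y(0) - y'(0) and L{y'} = sY - y(0), with y(0) = 4, y'(0) = -2: the LHS transforms to (s^2 + 5*s + 9)Y - (4*s + 18).
The right side is L{cos(t)} = s/(s^2 + 1).
So (s^2 + 5*s + 9)Y = s/(s^2 + 1) + (4*s + 18).
Divide through and combine into a single rational function.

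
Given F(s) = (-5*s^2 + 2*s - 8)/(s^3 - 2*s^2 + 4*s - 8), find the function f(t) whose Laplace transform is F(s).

Factor the denominator: s^3 - 2*s^2 + 4*s - 8 = (s - 2)*(s^2 + 4).
Partial fraction decomposition gives [-3/(s - 2)] + [-2*s/(s^2 + 4)] + [-2/(s^2 + 4)].
Invert each term: -3/(s - 2) ↔ -3e^(2t); -2·s/(s^2 + 4) ↔ -2cos(2t); -1·2/(s^2 + 4) ↔ -sin(2t).

f(t) = -3*exp(2*t) - sin(2*t) - 2*cos(2*t)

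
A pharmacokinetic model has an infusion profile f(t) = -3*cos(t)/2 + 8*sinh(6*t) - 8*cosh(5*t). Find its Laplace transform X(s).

By linearity of the Laplace transform, transform each term separately.
(-3/2)·[L{cos(t)} = s/(s^2 + 1)]; (-8)·[L{cosh(5t)} = s/(s^2 - 25)]; (8)·[L{sinh(6t)} = 6/(s^2 - 36)].

X(s) = -3*s/(2*(s^2 + 1)) - 8*s/(s^2 - 25) + 48/(s^2 - 36)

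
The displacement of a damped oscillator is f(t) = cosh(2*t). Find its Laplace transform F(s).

L{cosh(2t)} = s/(s^2 - 4).

F(s) = s/(s^2 - 4)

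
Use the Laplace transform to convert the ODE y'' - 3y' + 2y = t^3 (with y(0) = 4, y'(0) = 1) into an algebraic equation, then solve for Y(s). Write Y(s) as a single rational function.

Take the Laplace transform of both sides.
Using L{y''} = s^2 Y - s·y(0) - y'(0) and L{y'} = sY - y(0), with y(0) = 4, y'(0) = 1, the left side becomes (s^2 - 3*s + 2)Y - (4*s - 11).
The right side is L{t^3} = 6/s^4.
So (s^2 - 3*s + 2)Y = 6/s^4 + (4*s - 11).
Solve for Y(s) and write it as one ratio of polynomials.

Y(s) = (4*s^5 - 11*s^4 + 6)/(s^6 - 3*s^5 + 2*s^4)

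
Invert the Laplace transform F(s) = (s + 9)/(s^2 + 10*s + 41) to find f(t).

f(t) = exp(-5*t)*sin(4*t) + exp(-5*t)*cos(4*t)

Complete the square in the denominator: s^2 + 10*s + 41 = (s + 5)^2 + 4^2.
Split the numerator to match: s + 9 = 1·(s + 5) + 1·4.
Invert each term: 1·(s + 5)/((s + 5)^2 + 16) ↔ e^(-5t)cos(4t); 1·4/((s + 5)^2 + 16) ↔ e^(-5t)sin(4t).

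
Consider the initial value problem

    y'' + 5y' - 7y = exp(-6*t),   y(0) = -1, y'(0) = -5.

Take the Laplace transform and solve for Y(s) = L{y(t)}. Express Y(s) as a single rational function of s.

Take the Laplace transform of both sides.
The derivative rules (L{y''} = s^2 Y - s·y(0) - y'(0) and L{y'} = sY - y(0), with y(0) = -1, y'(0) = -5) turn the left side into (s^2 + 5*s - 7)Y - (-s - 10).
The right side is L{exp(-6*t)} = 1/(s + 6).
So (s^2 + 5*s - 7)Y = 1/(s + 6) + (-s - 10).
Divide through and combine into a single rational function.

Y(s) = (-s^2 - 16*s - 59)/(s^3 + 11*s^2 + 23*s - 42)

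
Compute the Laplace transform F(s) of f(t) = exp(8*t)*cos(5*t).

L{cos(5t)} = s/(s^2 + 25).
By the first shifting theorem, multiplying by e^(8t) replaces s with s - 8.

F(s) = (s - 8)/((s - 8)^2 + 25)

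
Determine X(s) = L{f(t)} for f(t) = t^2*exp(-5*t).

X(s) = 2/(s + 5)^3

L{e^(-5t)} = 1/(s + 5).
Then apply L{t^2·g(t)} = (-1)^2 d^2/ds^2[G(s)] with G(s) = 1/(s + 5):
differentiating 2 times and applying the sign gives 2/(s + 5)^3.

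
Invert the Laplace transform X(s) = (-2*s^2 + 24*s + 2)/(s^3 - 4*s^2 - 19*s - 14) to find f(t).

f(t) = exp(7*t) + 3*exp(-t) - 6*exp(-2*t)

Factor the denominator: s^3 - 4*s^2 - 19*s - 14 = (s - 7)*(s + 1)*(s + 2).
Partial fraction decomposition gives [-6/(s + 2)] + [3/(s + 1)] + [1/(s - 7)].
Invert each term: -6/(s + 2) ↔ -6e^(-2t); 3/(s + 1) ↔ 3e^(-t); 1/(s - 7) ↔ e^(7t).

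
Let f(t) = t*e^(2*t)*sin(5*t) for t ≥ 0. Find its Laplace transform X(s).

L{sin(5t)} = 5/(s^2 + 25).
Multiplying by e^(2t) shifts s → s - 2, so L{e^(2*t)*sin(5*t)} = 5/((s - 2)^2 + 25).
Then apply L{t·g(t)} = -d/ds[G(s)] with G(s) = 5/((s - 2)^2 + 25):
differentiating 1 time and applying the sign gives 10*(s - 2)/(s^2 - 4*s + 29)^2.

X(s) = 10*(s - 2)/(s^2 - 4*s + 29)^2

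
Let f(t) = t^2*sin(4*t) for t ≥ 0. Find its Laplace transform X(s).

L{sin(4t)} = 4/(s^2 + 16).
Then apply L{t^2·g(t)} = (-1)^2 d^2/ds^2[G(s)] with G(s) = 4/(s^2 + 16):
differentiating 2 times and applying the sign gives 8*(3*s^2 - 16)/(s^2 + 16)^3.

X(s) = 8*(3*s^2 - 16)/(s^2 + 16)^3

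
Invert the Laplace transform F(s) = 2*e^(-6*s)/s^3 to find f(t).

The factor e^(-6s) signals a time shift by c = 6 (second shifting theorem).
L{t^2} = 2!/s^3 = 2/s^3, so L^-1{2/s^3} = t^2.
Hence the inverse is u(t - 6) times that function evaluated at t - 6.

f(t) = Heaviside(t - 6)*((t - 6)^2)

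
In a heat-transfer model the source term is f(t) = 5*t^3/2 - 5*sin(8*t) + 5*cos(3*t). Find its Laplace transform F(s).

F(s) = 5*s/(s^2 + 9) - 40/(s^2 + 64) + 15/s^4

The transform is linear, so treat each term independently.
(5)·[L{cos(3t)} = s/(s^2 + 9)]; (5/2)·[L{t^3} = 3!/s^4 = 6/s^4]; (-5)·[L{sin(8t)} = 8/(s^2 + 64)].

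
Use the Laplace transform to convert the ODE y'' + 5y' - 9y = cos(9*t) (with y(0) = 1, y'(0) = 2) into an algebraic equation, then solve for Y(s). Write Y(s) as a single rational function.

Y(s) = (s^3 + 7*s^2 + 82*s + 567)/(s^4 + 5*s^3 + 72*s^2 + 405*s - 729)

Laplace-transform each side.
With L{y''} = s^2 Y - s·y(0) - y'(0) and L{y'} = sY - y(0), with y(0) = 1, y'(0) = 2: the LHS transforms to (s^2 + 5*s - 9)Y - (s + 7).
The right side is L{cos(9*t)} = s/(s^2 + 81).
So (s^2 + 5*s - 9)Y = s/(s^2 + 81) + (s + 7).
Solve for Y(s) and write it as one ratio of polynomials.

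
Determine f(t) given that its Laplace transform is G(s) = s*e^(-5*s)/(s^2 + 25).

The factor e^(-5s) signals a time shift by c = 5 (second shifting theorem).
L{cos(5t)} = s/(s^2 + 25), so L^-1{s/(s^2 + 25)} = cos(5*t).
Hence the inverse is u(t - 5) times that function evaluated at t - 5.

f(t) = Heaviside(t - 5)*(cos(5*t - 25))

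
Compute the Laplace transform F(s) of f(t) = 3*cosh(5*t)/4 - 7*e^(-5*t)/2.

F(s) = 3*s/(4*(s^2 - 25)) - 7/(2*(s + 5))

The transform is linear, so treat each term independently.
(-7/2)·[L{e^(-5t)} = 1/(s + 5)]; (3/4)·[L{cosh(5t)} = s/(s^2 - 25)].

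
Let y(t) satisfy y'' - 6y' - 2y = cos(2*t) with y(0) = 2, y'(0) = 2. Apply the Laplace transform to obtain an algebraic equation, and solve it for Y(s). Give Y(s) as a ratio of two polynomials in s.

Y(s) = (2*s^3 - 10*s^2 + 9*s - 40)/(s^4 - 6*s^3 + 2*s^2 - 24*s - 8)

Take the Laplace transform of both sides.
Using L{y''} = s^2 Y - s·y(0) - y'(0) and L{y'} = sY - y(0), with y(0) = 2, y'(0) = 2, the left side becomes (s^2 - 6*s - 2)Y - (2*s - 10).
The right side is L{cos(2*t)} = s/(s^2 + 4).
So (s^2 - 6*s - 2)Y = s/(s^2 + 4) + (2*s - 10).
Divide through and combine into a single rational function.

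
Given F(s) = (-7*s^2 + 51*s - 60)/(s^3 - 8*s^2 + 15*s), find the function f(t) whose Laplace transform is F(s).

f(t) = 2*exp(5*t) - 5*exp(3*t) - 4

Factor the denominator: s^3 - 8*s^2 + 15*s = s*(s - 5)*(s - 3).
Partial fraction decomposition gives [2/(s - 5)] + [-4/s] + [-5/(s - 3)].
Invert each term: 2/(s - 5) ↔ 2e^(5t); -4/(s - 0) ↔ -4e^(0t); -5/(s - 3) ↔ -5e^(3t).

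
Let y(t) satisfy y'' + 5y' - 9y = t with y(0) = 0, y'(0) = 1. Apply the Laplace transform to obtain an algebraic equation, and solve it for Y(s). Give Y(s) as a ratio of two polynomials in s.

Y(s) = (s^2 + 1)/(s^4 + 5*s^3 - 9*s^2)

Take the Laplace transform of both sides.
Using L{y''} = s^2 Y - s·y(0) - y'(0) and L{y'} = sY - y(0), with y(0) = 0, y'(0) = 1, the left side becomes (s^2 + 5*s - 9)Y - (1).
The right side is L{t} = s^(-2).
So (s^2 + 5*s - 9)Y = s^(-2) + (1).
Solve for Y(s) and write it as one ratio of polynomials.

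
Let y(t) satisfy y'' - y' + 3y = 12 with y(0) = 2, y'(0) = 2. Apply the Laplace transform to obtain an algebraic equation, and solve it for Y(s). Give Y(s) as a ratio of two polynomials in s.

Transform both sides with L{·}.
With L{y''} = s^2 Y - s·y(0) - y'(0) and L{y'} = sY - y(0), with y(0) = 2, y'(0) = 2: the LHS transforms to (s^2 - s + 3)Y - (2*s).
The right side is L{12} = 12/s.
So (s^2 - s + 3)Y = 12/s + (2*s).
Isolate Y and clear denominators.

Y(s) = (2*s^2 + 12)/(s^3 - s^2 + 3*s)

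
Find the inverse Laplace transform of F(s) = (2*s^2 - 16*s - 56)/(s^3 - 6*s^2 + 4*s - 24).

-2*exp(6*t) + 4*sin(2*t) + 4*cos(2*t)

Factor the denominator: s^3 - 6*s^2 + 4*s - 24 = (s - 6)*(s^2 + 4).
Partial fraction decomposition gives [-2/(s - 6)] + [4*s/(s^2 + 4)] + [8/(s^2 + 4)].
Invert each term: -2/(s - 6) ↔ -2e^(6t); 4·s/(s^2 + 4) ↔ 4cos(2t); 4·2/(s^2 + 4) ↔ 4sin(2t).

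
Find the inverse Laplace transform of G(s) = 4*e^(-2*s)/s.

The factor e^(-2s) signals a time shift by c = 2 (second shifting theorem).
L{4} = 4/s, so L^-1{4/s} = 4.
Hence the inverse is u(t - 2) times that function evaluated at t - 2.

Heaviside(t - 2)*(4)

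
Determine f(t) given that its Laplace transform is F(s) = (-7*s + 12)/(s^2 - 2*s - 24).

f(t) = -3*exp(6*t) - 4*exp(-4*t)

Factor the denominator: s^2 - 2*s - 24 = (s - 6)*(s + 4).
Partial fraction decomposition gives [-4/(s + 4)] + [-3/(s - 6)].
Invert each term: -4/(s + 4) ↔ -4e^(-4t); -3/(s - 6) ↔ -3e^(6t).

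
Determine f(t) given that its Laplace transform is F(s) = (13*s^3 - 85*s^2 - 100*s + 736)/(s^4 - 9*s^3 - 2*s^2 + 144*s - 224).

Factor the denominator: s^4 - 9*s^3 - 2*s^2 + 144*s - 224 = (s - 7)*(s - 4)*(s - 2)*(s + 4).
Partial fraction decomposition gives [5/(s - 2)] + [2/(s - 7)] + [4/(s - 4)] + [2/(s + 4)].
Invert each term: 5/(s - 2) ↔ 5e^(2t); 2/(s - 7) ↔ 2e^(7t); 4/(s - 4) ↔ 4e^(4t); 2/(s + 4) ↔ 2e^(-4t).

f(t) = 2*exp(7*t) + 4*exp(4*t) + 5*exp(2*t) + 2*exp(-4*t)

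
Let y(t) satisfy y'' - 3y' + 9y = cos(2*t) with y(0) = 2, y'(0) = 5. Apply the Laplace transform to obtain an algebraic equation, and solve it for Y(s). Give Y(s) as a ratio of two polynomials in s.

Transform both sides with L{·}.
Using L{y''} = s^2 Y - s·y(0) - y'(0) and L{y'} = sY - y(0), with y(0) = 2, y'(0) = 5, the left side becomes (s^2 - 3*s + 9)Y - (2*s - 1).
The right side is L{cos(2*t)} = s/(s^2 + 4).
So (s^2 - 3*s + 9)Y = s/(s^2 + 4) + (2*s - 1).
Solve for Y(s) and write it as one ratio of polynomials.

Y(s) = (2*s^3 - s^2 + 9*s - 4)/(s^4 - 3*s^3 + 13*s^2 - 12*s + 36)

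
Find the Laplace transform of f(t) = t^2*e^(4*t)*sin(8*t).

16*(3*s^2 - 24*s - 16)/(s^2 - 8*s + 80)^3

L{sin(8t)} = 8/(s^2 + 64).
Multiplying by e^(4t) shifts s → s - 4, so L{e^(4*t)*sin(8*t)} = 8/((s - 4)^2 + 64).
Then apply L{t^2·g(t)} = (-1)^2 d^2/ds^2[G(s)] with G(s) = 8/((s - 4)^2 + 64):
differentiating 2 times and applying the sign gives 16*(3*s^2 - 24*s - 16)/(s^2 - 8*s + 80)^3.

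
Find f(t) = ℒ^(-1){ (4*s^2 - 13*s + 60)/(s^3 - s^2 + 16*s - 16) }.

Factor the denominator: s^3 - s^2 + 16*s - 16 = (s - 1)*(s^2 + 16).
Partial fraction decomposition gives [3/(s - 1)] + [s/(s^2 + 16)] + [-12/(s^2 + 16)].
Invert each term: 3/(s - 1) ↔ 3e^(t); 1·s/(s^2 + 16) ↔ cos(4t); -3·4/(s^2 + 16) ↔ -3sin(4t).

f(t) = 3*exp(t) - 3*sin(4*t) + cos(4*t)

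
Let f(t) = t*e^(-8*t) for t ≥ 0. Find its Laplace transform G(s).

L{e^(-8t)} = 1/(s + 8).
Then apply L{t·g(t)} = -d/ds[H(s)] with H(s) = 1/(s + 8):
differentiating 1 time and applying the sign gives (s + 8)^(-2).

G(s) = (s + 8)^(-2)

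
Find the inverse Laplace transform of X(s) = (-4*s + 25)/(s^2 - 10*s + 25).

5*t*exp(5*t) - 4*exp(5*t)

Factor the denominator: s^2 - 10*s + 25 = (s - 5)^2.
Partial fraction decomposition gives [-4/(s - 5)] + [5/(s - 5)^2].
Invert each term: -4/(s - 5) ↔ -4e^(5t); 5/(s - 5)^2 ↔ 5t·e^(5t).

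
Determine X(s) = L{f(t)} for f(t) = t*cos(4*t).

L{cos(4t)} = s/(s^2 + 16).
Then apply L{t·g(t)} = -d/ds[G(s)] with G(s) = s/(s^2 + 16):
differentiating 1 time and applying the sign gives (s - 4)*(s + 4)/(s^2 + 16)^2.

X(s) = (s - 4)*(s + 4)/(s^2 + 16)^2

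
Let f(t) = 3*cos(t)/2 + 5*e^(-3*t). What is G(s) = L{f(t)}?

The transform is linear, so treat each term independently.
(5)·[L{e^(-3t)} = 1/(s + 3)]; (3/2)·[L{cos(t)} = s/(s^2 + 1)].

G(s) = 3*s/(2*(s^2 + 1)) + 5/(s + 3)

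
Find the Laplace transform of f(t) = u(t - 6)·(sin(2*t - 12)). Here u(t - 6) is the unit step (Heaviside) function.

By the second shifting theorem, L{u(t - c)·g(t - c)} = e^(-cs)·G(s) with c = 6 and G(s) = L{g(t)}.
L{sin(2t)} = 2/(s^2 + 4).

2*exp(-6*s)/(s^2 + 4)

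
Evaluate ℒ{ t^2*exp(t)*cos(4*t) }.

L{cos(4t)} = s/(s^2 + 16).
Multiplying by e^(t) shifts s → s - 1, so L{exp(t)*cos(4*t)} = (s - 1)/((s - 1)^2 + 16).
Then apply L{t^2·g(t)} = (-1)^2 d^2/ds^2[G(s)] with G(s) = (s - 1)/((s - 1)^2 + 16):
differentiating 2 times and applying the sign gives 2*(s - 1)*(s^2 - 2*s - 47)/(s^2 - 2*s + 17)^3.

2*(s - 1)*(s^2 - 2*s - 47)/(s^2 - 2*s + 17)^3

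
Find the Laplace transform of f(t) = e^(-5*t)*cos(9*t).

L{cos(9t)} = s/(s^2 + 81).
By the first shifting theorem, multiplying by e^(-5t) replaces s with s + 5.

(s + 5)/((s + 5)^2 + 81)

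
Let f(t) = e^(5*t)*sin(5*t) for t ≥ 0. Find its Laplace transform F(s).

F(s) = 5/((s - 5)^2 + 25)

L{sin(5t)} = 5/(s^2 + 25).
By the first shifting theorem, multiplying by e^(5t) replaces s with s - 5.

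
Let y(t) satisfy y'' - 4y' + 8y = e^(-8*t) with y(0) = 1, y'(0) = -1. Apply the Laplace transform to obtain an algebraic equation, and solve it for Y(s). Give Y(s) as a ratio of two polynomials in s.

Apply the Laplace transform to the equation.
With L{y''} = s^2 Y - s·y(0) - y'(0) and L{y'} = sY - y(0), with y(0) = 1, y'(0) = -1: the LHS transforms to (s^2 - 4*s + 8)Y - (s - 5).
The right side is L{e^(-8*t)} = 1/(s + 8).
So (s^2 - 4*s + 8)Y = 1/(s + 8) + (s - 5).
Isolate Y and clear denominators.

Y(s) = (s^2 + 3*s - 39)/(s^3 + 4*s^2 - 24*s + 64)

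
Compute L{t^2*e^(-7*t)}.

L{e^(-7t)} = 1/(s + 7).
Then apply L{t^2·g(t)} = (-1)^2 d^2/ds^2[G(s)] with G(s) = 1/(s + 7):
differentiating 2 times and applying the sign gives 2/(s + 7)^3.

2/(s + 7)^3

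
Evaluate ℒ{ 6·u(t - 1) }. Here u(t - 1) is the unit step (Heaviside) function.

6*exp(-s)/s

By the second shifting theorem, L{u(t - c)·g(t - c)} = e^(-cs)·H(s) with c = 1 and H(s) = L{g(t)}.
L{6} = 6/s.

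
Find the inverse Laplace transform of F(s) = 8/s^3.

Since L{t^2} = 2!/s^3 = 2/s^3, the inverse is t^2, scaled by 4.

4*t^2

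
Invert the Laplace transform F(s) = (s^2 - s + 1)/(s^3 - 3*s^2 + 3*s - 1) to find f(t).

f(t) = t^2*exp(t)/2 + t*exp(t) + exp(t)

Factor the denominator: s^3 - 3*s^2 + 3*s - 1 = (s - 1)^3.
Partial fraction decomposition gives [1/(s - 1)] + [(s - 1)^(-2)] + [(s - 1)^(-3)].
Invert each term: 1/(s - 1) ↔ e^(t); 1/(s - 1)^2 ↔ t·e^(t); 1/(s - 1)^3 ↔ (1/2)t^2·e^(t).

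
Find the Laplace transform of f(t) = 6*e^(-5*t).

6/(s + 5)

L{6} = 6/s.
By the first shifting theorem, multiplying by e^(-5t) replaces s with s + 5.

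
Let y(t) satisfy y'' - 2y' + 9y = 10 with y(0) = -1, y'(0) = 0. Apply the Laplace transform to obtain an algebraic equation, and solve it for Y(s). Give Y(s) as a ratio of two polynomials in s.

Y(s) = (-s^2 + 2*s + 10)/(s^3 - 2*s^2 + 9*s)

Take the Laplace transform of both sides.
With L{y''} = s^2 Y - s·y(0) - y'(0) and L{y'} = sY - y(0), with y(0) = -1, y'(0) = 0: the LHS transforms to (s^2 - 2*s + 9)Y - (-s + 2).
The right side is L{10} = 10/s.
So (s^2 - 2*s + 9)Y = 10/s + (-s + 2).
Isolate Y and clear denominators.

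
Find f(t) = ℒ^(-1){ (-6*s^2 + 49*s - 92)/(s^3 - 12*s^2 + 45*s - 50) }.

f(t) = t*exp(5*t) - 4*exp(5*t) - 2*exp(2*t)

Factor the denominator: s^3 - 12*s^2 + 45*s - 50 = (s - 5)^2*(s - 2).
Partial fraction decomposition gives [-4/(s - 5)] + [(s - 5)^(-2)] + [-2/(s - 2)].
Invert each term: -4/(s - 5) ↔ -4e^(5t); 1/(s - 5)^2 ↔ t·e^(5t); -2/(s - 2) ↔ -2e^(2t).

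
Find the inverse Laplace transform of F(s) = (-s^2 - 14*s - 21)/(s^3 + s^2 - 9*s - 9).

Factor the denominator: s^3 + s^2 - 9*s - 9 = (s - 3)*(s + 1)*(s + 3).
Partial fraction decomposition gives [1/(s + 1)] + [1/(s + 3)] + [-3/(s - 3)].
Invert each term: 1/(s + 1) ↔ e^(-t); 1/(s + 3) ↔ e^(-3t); -3/(s - 3) ↔ -3e^(3t).

-3*exp(3*t) + exp(-t) + exp(-3*t)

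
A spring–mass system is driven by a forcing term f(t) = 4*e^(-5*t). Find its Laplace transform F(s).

L{4} = 4/s.
By the first shifting theorem, multiplying by e^(-5t) replaces s with s + 5.

F(s) = 4/(s + 5)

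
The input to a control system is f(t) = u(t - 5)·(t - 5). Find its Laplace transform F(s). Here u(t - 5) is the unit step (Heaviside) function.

By the second shifting theorem, L{u(t - c)·g(t - c)} = e^(-cs)·G(s) with c = 5 and G(s) = L{g(t)}.
L{t} = 1!/s^2 = 1/s^2.

F(s) = exp(-5*s)/s^2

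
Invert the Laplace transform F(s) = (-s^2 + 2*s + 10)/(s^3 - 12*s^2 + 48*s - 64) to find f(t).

f(t) = t^2*exp(4*t) - 6*t*exp(4*t) - exp(4*t)

Factor the denominator: s^3 - 12*s^2 + 48*s - 64 = (s - 4)^3.
Partial fraction decomposition gives [-1/(s - 4)] + [-6/(s - 4)^2] + [2/(s - 4)^3].
Invert each term: -1/(s - 4) ↔ -e^(4t); -6/(s - 4)^2 ↔ -6t·e^(4t); 2/(s - 4)^3 ↔ (1)t^2·e^(4t).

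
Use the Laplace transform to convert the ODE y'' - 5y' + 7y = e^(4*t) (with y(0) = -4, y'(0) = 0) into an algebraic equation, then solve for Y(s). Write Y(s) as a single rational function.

Y(s) = (-4*s^2 + 36*s - 79)/(s^3 - 9*s^2 + 27*s - 28)

Transform both sides with L{·}.
With L{y''} = s^2 Y - s·y(0) - y'(0) and L{y'} = sY - y(0), with y(0) = -4, y'(0) = 0: the LHS transforms to (s^2 - 5*s + 7)Y - (-4*s + 20).
The right side is L{e^(4*t)} = 1/(s - 4).
So (s^2 - 5*s + 7)Y = 1/(s - 4) + (-4*s + 20).
Solve for Y(s) and write it as one ratio of polynomials.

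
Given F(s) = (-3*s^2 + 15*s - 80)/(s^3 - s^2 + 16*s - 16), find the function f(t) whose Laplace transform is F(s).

f(t) = -4*exp(t) + 4*sin(4*t) + cos(4*t)

Factor the denominator: s^3 - s^2 + 16*s - 16 = (s - 1)*(s^2 + 16).
Partial fraction decomposition gives [-4/(s - 1)] + [s/(s^2 + 16)] + [16/(s^2 + 16)].
Invert each term: -4/(s - 1) ↔ -4e^(t); 1·s/(s^2 + 16) ↔ cos(4t); 4·4/(s^2 + 16) ↔ 4sin(4t).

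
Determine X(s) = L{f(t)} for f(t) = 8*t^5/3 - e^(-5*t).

X(s) = -1/(s + 5) + 320/s^6

By linearity of the Laplace transform, transform each term separately.
(-1)·[L{e^(-5t)} = 1/(s + 5)]; (8/3)·[L{t^5} = 5!/s^6 = 120/s^6].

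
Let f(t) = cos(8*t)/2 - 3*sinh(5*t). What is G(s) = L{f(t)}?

Apply the Laplace transform termwise.
(1/2)·[L{cos(8t)} = s/(s^2 + 64)]; (-3)·[L{sinh(5t)} = 5/(s^2 - 25)].

G(s) = s/(2*(s^2 + 64)) - 15/(s^2 - 25)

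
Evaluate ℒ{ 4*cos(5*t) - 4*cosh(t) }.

The transform is linear, so treat each term independently.
(-4)·[L{cosh(t)} = s/(s^2 - 1)]; (4)·[L{cos(5t)} = s/(s^2 + 25)].

4*s/(s^2 + 25) - 4*s/(s^2 - 1)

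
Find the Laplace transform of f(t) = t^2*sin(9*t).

54*(s^2 - 27)/(s^2 + 81)^3

L{sin(9t)} = 9/(s^2 + 81).
Then apply L{t^2·g(t)} = (-1)^2 d^2/ds^2[G(s)] with G(s) = 9/(s^2 + 81):
differentiating 2 times and applying the sign gives 54*(s^2 - 27)/(s^2 + 81)^3.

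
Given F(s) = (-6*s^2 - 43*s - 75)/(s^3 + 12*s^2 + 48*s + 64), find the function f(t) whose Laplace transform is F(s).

f(t) = t^2*exp(-4*t)/2 + 5*t*exp(-4*t) - 6*exp(-4*t)

Factor the denominator: s^3 + 12*s^2 + 48*s + 64 = (s + 4)^3.
Partial fraction decomposition gives [-6/(s + 4)] + [5/(s + 4)^2] + [(s + 4)^(-3)].
Invert each term: -6/(s + 4) ↔ -6e^(-4t); 5/(s + 4)^2 ↔ 5t·e^(-4t); 1/(s + 4)^3 ↔ (1/2)t^2·e^(-4t).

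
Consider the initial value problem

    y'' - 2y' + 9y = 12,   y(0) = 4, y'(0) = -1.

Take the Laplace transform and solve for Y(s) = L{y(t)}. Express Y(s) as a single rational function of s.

Y(s) = (4*s^2 - 9*s + 12)/(s^3 - 2*s^2 + 9*s)

Apply the Laplace transform to the equation.
The derivative rules (L{y''} = s^2 Y - s·y(0) - y'(0) and L{y'} = sY - y(0), with y(0) = 4, y'(0) = -1) turn the left side into (s^2 - 2*s + 9)Y - (4*s - 9).
The right side is L{12} = 12/s.
So (s^2 - 2*s + 9)Y = 12/s + (4*s - 9).
Isolate Y and clear denominators.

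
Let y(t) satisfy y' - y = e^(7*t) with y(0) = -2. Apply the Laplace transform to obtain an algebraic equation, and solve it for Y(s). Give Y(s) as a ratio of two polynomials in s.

Y(s) = (-2*s + 15)/(s^2 - 8*s + 7)

Transform both sides with L{·}.
Using L{y'} = sY - y(0) = sY - (-2), the left side becomes (s - 1)Y - (-2).
The right side is L{e^(7*t)} = 1/(s - 7).
So (s - 1)Y = 1/(s - 7) + (-2).
Solve for Y(s) and write it as one ratio of polynomials.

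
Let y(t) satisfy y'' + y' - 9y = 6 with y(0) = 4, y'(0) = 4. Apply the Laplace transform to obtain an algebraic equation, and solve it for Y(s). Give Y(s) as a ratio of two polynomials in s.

Y(s) = (4*s^2 + 8*s + 6)/(s^3 + s^2 - 9*s)

Laplace-transform each side.
With L{y''} = s^2 Y - s·y(0) - y'(0) and L{y'} = sY - y(0), with y(0) = 4, y'(0) = 4: the LHS transforms to (s^2 + s - 9)Y - (4*s + 8).
The right side is L{6} = 6/s.
So (s^2 + s - 9)Y = 6/s + (4*s + 8).
Divide through and combine into a single rational function.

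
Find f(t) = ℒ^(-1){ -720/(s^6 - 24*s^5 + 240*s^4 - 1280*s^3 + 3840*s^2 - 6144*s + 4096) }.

f(t) = -6*t^5*exp(4*t)

Rewrite the denominator: s^6 - 24*s^5 + 240*s^4 - 1280*s^3 + 3840*s^2 - 6144*s + 4096 = (s - 4)^6.
The form in (s - 4) signals a first-shifting-theorem factor e^(4t).
Since L{t^5} = 5!/s^6 = 120/s^6, the inverse is t^5*e^(4*t), scaled by -6.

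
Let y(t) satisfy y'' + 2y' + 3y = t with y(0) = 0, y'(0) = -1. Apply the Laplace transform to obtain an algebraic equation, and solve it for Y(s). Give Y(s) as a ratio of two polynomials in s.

Y(s) = (-s^2 + 1)/(s^4 + 2*s^3 + 3*s^2)

Laplace-transform each side.
Using L{y''} = s^2 Y - s·y(0) - y'(0) and L{y'} = sY - y(0), with y(0) = 0, y'(0) = -1, the left side becomes (s^2 + 2*s + 3)Y - (-1).
The right side is L{t} = s^(-2).
So (s^2 + 2*s + 3)Y = s^(-2) + (-1).
Divide through and combine into a single rational function.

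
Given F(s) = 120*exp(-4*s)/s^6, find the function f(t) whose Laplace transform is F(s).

The factor e^(-4s) signals a time shift by c = 4 (second shifting theorem).
L{t^5} = 5!/s^6 = 120/s^6, so L^-1{120/s^6} = t^5.
Hence the inverse is u(t - 4) times that function evaluated at t - 4.

f(t) = Heaviside(t - 4)*((t - 4)^5)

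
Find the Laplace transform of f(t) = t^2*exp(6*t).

2/(s - 6)^3

L{e^(6t)} = 1/(s - 6).
Then apply L{t^2·g(t)} = (-1)^2 d^2/ds^2[G(s)] with G(s) = 1/(s - 6):
differentiating 2 times and applying the sign gives 2/(s - 6)^3.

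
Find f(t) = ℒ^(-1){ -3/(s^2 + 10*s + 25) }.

f(t) = -3*t*exp(-5*t)

Rewrite the denominator: s^2 + 10*s + 25 = (s + 5)^2.
The form in (s + 5) signals a first-shifting-theorem factor e^(-5t).
Since L{t} = 1!/s^2 = 1/s^2, the inverse is t*e^(-5*t), scaled by -3.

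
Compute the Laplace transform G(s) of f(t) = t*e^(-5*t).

G(s) = (s + 5)^(-2)

L{e^(-5t)} = 1/(s + 5).
Then apply L{t·g(t)} = -d/ds[H(s)] with H(s) = 1/(s + 5):
differentiating 1 time and applying the sign gives (s + 5)^(-2).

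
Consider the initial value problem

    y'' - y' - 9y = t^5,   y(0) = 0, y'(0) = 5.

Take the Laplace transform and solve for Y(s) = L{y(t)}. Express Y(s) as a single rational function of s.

Y(s) = (5*s^6 + 120)/(s^8 - s^7 - 9*s^6)

Laplace-transform each side.
The derivative rules (L{y''} = s^2 Y - s·y(0) - y'(0) and L{y'} = sY - y(0), with y(0) = 0, y'(0) = 5) turn the left side into (s^2 - s - 9)Y - (5).
The right side is L{t^5} = 120/s^6.
So (s^2 - s - 9)Y = 120/s^6 + (5).
Solve for Y(s) and write it as one ratio of polynomials.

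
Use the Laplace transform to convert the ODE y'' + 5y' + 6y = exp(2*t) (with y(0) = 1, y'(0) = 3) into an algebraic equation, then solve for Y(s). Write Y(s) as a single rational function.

Y(s) = (s^2 + 6*s - 15)/(s^3 + 3*s^2 - 4*s - 12)

Take the Laplace transform of both sides.
The derivative rules (L{y''} = s^2 Y - s·y(0) - y'(0) and L{y'} = sY - y(0), with y(0) = 1, y'(0) = 3) turn the left side into (s^2 + 5*s + 6)Y - (s + 8).
The right side is L{exp(2*t)} = 1/(s - 2).
So (s^2 + 5*s + 6)Y = 1/(s - 2) + (s + 8).
Divide through and combine into a single rational function.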